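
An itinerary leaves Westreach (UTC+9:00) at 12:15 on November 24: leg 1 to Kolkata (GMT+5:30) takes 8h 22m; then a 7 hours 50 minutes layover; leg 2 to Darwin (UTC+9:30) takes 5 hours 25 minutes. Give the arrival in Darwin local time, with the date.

10:22 on November 25

Convert departure to UTC: 12:15 − 9:00 = 03:15 UTC on Nov 24.
Add 8 hours and 22 minutes leg 1 → 11:37 UTC.
Add 7 hours and 50 minutes layover in Kolkata → 19:27 UTC.
Add 5 hours and 25 minutes leg 2 → 00:52 UTC (Nov 25).
Darwin is UTC+9:30, so local arrival = 00:52 + 9:30 = 10:22 on Nov 25.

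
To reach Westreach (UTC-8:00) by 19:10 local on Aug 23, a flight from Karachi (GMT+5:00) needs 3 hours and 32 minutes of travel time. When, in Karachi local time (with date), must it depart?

04:38 on August 24

Target arrival in UTC: 19:10 + 8:00 = 03:10 on Aug 24.
Subtract 3 hours 32 minutes → departure 23:38 UTC on Aug 23.
Karachi is UTC+5:00: 23:38 + 5:00 = 04:38 on Aug 24.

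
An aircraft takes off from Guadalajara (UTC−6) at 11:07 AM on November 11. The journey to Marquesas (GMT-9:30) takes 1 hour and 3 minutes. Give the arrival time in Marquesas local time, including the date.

Convert departure to UTC: 11:07 AM + 6:00 = 5:07 PM UTC on Nov 11.
Add 1 hour and 3 minutes travel time → 6:10 PM UTC.
Marquesas is UTC−9:30, so local arrival = 6:10 PM − 9:30 = 8:40 AM on Nov 11.

8:40 AM on Nov 11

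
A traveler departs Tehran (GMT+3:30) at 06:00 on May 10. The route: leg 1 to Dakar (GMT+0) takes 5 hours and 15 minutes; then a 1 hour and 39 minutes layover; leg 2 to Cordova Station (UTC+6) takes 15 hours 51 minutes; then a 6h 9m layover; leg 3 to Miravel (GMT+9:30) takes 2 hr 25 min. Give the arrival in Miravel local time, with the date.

19:19 on May 11

Convert departure to UTC: 06:00 − 3:30 = 02:30 UTC on May 10.
Add 5 hours 15 minutes leg 1 → 07:45 UTC.
Add 1 hour 39 minutes layover in Dakar → 09:24 UTC.
Add 15 hours and 51 minutes leg 2 → 01:15 UTC (May 11).
Add 6 hours and 9 minutes layover in Cordova Station → 07:24 UTC.
Add 2 hours and 25 minutes leg 3 → 09:49 UTC.
Miravel is UTC+9:30, so local arrival = 09:49 + 9:30 = 19:19 on May 11.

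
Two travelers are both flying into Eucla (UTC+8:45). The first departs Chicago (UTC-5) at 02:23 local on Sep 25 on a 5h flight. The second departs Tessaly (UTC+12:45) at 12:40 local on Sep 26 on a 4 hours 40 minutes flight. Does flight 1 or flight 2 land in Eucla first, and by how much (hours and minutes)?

Flight 1 in UTC: 02:23 + 5:00 = 07:23 on Sep 25.
+5 hours → arrive 12:23 UTC on Sep 25.
Flight 2 in UTC: 12:40 − 12:45 = 23:55 on Sep 25.
+4 hours and 40 minutes → arrive 04:35 UTC on Sep 26.
Flight 1 lands earlier by 16 hours 12 minutes.

the first, by 16 hours 12 minutes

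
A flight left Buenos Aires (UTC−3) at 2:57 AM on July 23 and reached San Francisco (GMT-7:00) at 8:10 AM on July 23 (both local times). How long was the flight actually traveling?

Departure in UTC: 2:57 AM + 3:00 = 5:57 AM on Jul 23.
Arrival in UTC: 8:10 AM + 7:00 = 3:10 PM on Jul 23.
Elapsed = 3:10 PM − 5:57 AM = 9 hours 13 minutes.

9 hours 13 minutes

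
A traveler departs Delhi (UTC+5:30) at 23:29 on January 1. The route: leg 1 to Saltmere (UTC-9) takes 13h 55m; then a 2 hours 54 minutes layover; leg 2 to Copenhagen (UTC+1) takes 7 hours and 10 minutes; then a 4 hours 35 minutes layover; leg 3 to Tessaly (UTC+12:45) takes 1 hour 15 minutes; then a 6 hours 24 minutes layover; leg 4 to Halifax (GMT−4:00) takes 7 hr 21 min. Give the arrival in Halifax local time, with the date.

09:33 on January 3

Convert departure to UTC: 23:29 − 5:30 = 17:59 UTC on Jan 1.
Add 13 hours and 55 minutes leg 1 → 07:54 UTC (Jan 2).
Add 2 hours and 54 minutes layover in Saltmere → 10:48 UTC.
Add 7 hours 10 minutes leg 2 → 17:58 UTC.
Add 4 hours 35 minutes layover in Copenhagen → 22:33 UTC.
Add 1 hour and 15 minutes leg 3 → 23:48 UTC.
Add 6 hours and 24 minutes layover in Tessaly → 06:12 UTC (Jan 3).
Add 7 hours 21 minutes leg 4 → 13:33 UTC.
Halifax is UTC−4:00, so local arrival = 13:33 − 4:00 = 09:33 on Jan 3.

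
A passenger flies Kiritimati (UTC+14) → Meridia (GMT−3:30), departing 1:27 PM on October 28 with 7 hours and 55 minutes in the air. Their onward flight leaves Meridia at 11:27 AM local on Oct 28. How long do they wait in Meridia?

Convert departure to UTC: 1:27 PM − 14:00 = 11:27 PM UTC on Oct 27.
Add 7 hours and 55 minutes flight time → 7:22 AM UTC (Oct 28).
Meridia is UTC−3:30, so local arrival = 7:22 AM − 3:30 = 3:52 AM on Oct 28.
Layover = 11:27 AM − 3:52 AM = 7 hours 35 minutes.

7 hours 35 minutes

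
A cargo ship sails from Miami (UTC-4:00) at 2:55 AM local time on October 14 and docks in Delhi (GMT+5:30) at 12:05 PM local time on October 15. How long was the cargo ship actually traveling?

Delhi is 9:30 ahead of Miami.
Clock-face elapsed time (ignoring zones) is 33 hours 10 minutes.
Actual elapsed = 33 hours 10 minutes − 9:30 = 23 hours 40 minutes.

23 hours 40 minutes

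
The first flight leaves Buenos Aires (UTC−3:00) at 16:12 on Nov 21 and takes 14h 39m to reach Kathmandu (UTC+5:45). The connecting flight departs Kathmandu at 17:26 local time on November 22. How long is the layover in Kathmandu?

1 hour 50 minutes

Convert departure to UTC: 16:12 + 3:00 = 19:12 UTC on Nov 21.
Add 14 hours and 39 minutes flight time → 09:51 UTC (Nov 22).
Kathmandu is UTC+5:45, so local arrival = 09:51 + 5:45 = 15:36 on Nov 22.
Layover = 17:26 − 15:36 = 1 hour 50 minutes.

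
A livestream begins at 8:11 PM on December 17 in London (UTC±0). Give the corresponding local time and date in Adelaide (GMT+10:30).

London is UTC+0 so that is 8:11 PM UTC.
Adelaide is UTC+10:30: 8:11 PM + 10:30 = 6:41 AM on Dec 18.

6:41 AM on December 18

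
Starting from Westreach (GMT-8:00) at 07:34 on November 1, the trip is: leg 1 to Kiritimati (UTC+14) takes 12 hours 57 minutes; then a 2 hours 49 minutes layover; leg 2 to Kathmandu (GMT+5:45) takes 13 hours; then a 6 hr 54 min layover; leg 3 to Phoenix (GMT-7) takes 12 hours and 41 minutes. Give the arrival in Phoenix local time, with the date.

08:55 on November 3

Convert departure to UTC: 07:34 + 8:00 = 15:34 UTC on Nov 1.
Add 12 hours and 57 minutes leg 1 → 04:31 UTC (Nov 2).
Add 2 hours and 49 minutes layover in Kiritimati → 07:20 UTC.
Add 13 hours leg 2 → 20:20 UTC.
Add 6 hours 54 minutes layover in Kathmandu → 03:14 UTC (Nov 3).
Add 12 hours and 41 minutes leg 3 → 15:55 UTC.
Phoenix is UTC−7:00, so local arrival = 15:55 − 7:00 = 08:55 on Nov 3.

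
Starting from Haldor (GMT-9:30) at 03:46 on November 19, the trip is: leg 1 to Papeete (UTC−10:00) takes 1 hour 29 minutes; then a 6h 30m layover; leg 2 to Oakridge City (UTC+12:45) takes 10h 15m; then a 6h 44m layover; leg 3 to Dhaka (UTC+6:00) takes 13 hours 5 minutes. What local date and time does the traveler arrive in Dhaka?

Convert departure to UTC: 03:46 + 9:30 = 13:16 UTC on Nov 19.
Add 1 hour 29 minutes leg 1 → 14:45 UTC.
Add 6 hours 30 minutes layover in Papeete → 21:15 UTC.
Add 10 hours and 15 minutes leg 2 → 07:30 UTC (Nov 20).
Add 6 hours and 44 minutes layover in Oakridge City → 14:14 UTC.
Add 13 hours 5 minutes leg 3 → 03:19 UTC (Nov 21).
Dhaka is UTC+6:00, so local arrival = 03:19 + 6:00 = 09:19 on Nov 21.

09:19 on November 21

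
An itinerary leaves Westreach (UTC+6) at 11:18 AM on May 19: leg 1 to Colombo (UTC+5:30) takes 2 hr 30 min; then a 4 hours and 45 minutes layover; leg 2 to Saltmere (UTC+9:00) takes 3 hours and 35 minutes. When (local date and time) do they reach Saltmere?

Convert departure to UTC: 11:18 AM − 6:00 = 5:18 AM UTC on May 19.
Add 2 hours and 30 minutes leg 1 → 7:48 AM UTC.
Add 4 hours and 45 minutes layover in Colombo → 12:33 PM UTC.
Add 3 hours 35 minutes leg 2 → 4:08 PM UTC.
Saltmere is UTC+9:00, so local arrival = 4:08 PM + 9:00 = 1:08 AM on May 20.

1:08 AM on May 20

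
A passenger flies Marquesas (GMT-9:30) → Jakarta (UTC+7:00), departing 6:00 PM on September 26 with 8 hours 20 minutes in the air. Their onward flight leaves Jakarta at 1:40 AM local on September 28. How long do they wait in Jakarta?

6 hours 50 minutes

Convert departure to UTC: 6:00 PM + 9:30 = 3:30 AM UTC on Sep 27.
Add 8 hours 20 minutes flight time → 11:50 AM UTC.
Jakarta is UTC+7:00, so local arrival = 11:50 AM + 7:00 = 6:50 PM on Sep 27.
Layover = 1:40 AM − 6:50 PM (+1 day) = 6 hours 50 minutes.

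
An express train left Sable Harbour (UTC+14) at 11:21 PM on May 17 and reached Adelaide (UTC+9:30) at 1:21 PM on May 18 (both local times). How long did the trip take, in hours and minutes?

Departure in UTC: 11:21 PM − 14:00 = 9:21 AM on May 17.
Arrival in UTC: 1:21 PM − 9:30 = 3:51 AM on May 18.
Elapsed = 3:51 AM − 9:21 AM (+1 day) = 18 hours 30 minutes.

18 hours 30 minutes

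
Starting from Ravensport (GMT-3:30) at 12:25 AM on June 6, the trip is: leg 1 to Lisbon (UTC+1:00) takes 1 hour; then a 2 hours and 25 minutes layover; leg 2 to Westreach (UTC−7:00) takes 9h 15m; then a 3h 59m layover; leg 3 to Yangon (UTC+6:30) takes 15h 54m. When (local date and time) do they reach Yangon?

Convert departure to UTC: 12:25 AM + 3:30 = 3:55 AM UTC on Jun 6.
Add 1 hour leg 1 → 4:55 AM UTC.
Add 2 hours 25 minutes layover in Lisbon → 7:20 AM UTC.
Add 9 hours and 15 minutes leg 2 → 4:35 PM UTC.
Add 3 hours and 59 minutes layover in Westreach → 8:34 PM UTC.
Add 15 hours 54 minutes leg 3 → 12:28 PM UTC (Jun 7).
Yangon is UTC+6:30, so local arrival = 12:28 PM + 6:30 = 6:58 PM on Jun 7.

6:58 PM on June 7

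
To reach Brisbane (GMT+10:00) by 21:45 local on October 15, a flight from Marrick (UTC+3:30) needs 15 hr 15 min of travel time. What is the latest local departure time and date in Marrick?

Target arrival in UTC: 21:45 − 10:00 = 11:45 on Oct 15.
Subtract 15 hours 15 minutes → departure 20:30 UTC on Oct 14.
Marrick is UTC+3:30: 20:30 + 3:30 = 00:00 on Oct 15.

00:00 on October 15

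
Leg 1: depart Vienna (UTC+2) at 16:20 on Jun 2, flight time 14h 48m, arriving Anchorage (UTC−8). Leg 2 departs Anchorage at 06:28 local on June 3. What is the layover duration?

Convert departure to UTC: 16:20 − 2:00 = 14:20 UTC on Jun 2.
Add 14 hours and 48 minutes flight time → 05:08 UTC (Jun 3).
Anchorage is UTC−8:00, so local arrival = 05:08 − 8:00 = 21:08 on Jun 2.
Layover = 06:28 − 21:08 (+1 day) = 9 hours 20 minutes.

9 hours 20 minutes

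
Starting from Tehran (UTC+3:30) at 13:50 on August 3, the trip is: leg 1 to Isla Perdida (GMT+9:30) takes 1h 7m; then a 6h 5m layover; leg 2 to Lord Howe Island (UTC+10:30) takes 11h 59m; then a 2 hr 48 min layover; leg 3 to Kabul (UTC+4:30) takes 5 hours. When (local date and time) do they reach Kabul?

Convert departure to UTC: 13:50 − 3:30 = 10:20 UTC on Aug 3.
Add 1 hour and 7 minutes leg 1 → 11:27 UTC.
Add 6 hours and 5 minutes layover in Isla Perdida → 17:32 UTC.
Add 11 hours and 59 minutes leg 2 → 05:31 UTC (Aug 4).
Add 2 hours and 48 minutes layover in Lord Howe Island → 08:19 UTC.
Add 5 hours leg 3 → 13:19 UTC.
Kabul is UTC+4:30, so local arrival = 13:19 + 4:30 = 17:49 on Aug 4.

17:49 on Aug 4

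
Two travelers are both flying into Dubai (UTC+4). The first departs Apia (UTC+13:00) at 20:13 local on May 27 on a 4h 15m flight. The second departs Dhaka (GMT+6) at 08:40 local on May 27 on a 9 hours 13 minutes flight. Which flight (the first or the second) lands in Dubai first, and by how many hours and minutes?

the first, by 25 minutes

Flight 1 in UTC: 20:13 − 13:00 = 07:13 on May 27.
+4 hours 15 minutes → arrive 11:28 UTC on May 27.
Flight 2 in UTC: 08:40 − 6:00 = 02:40 on May 27.
+9 hours 13 minutes → arrive 11:53 UTC on May 27.
Flight 1 lands earlier by 25 minutes.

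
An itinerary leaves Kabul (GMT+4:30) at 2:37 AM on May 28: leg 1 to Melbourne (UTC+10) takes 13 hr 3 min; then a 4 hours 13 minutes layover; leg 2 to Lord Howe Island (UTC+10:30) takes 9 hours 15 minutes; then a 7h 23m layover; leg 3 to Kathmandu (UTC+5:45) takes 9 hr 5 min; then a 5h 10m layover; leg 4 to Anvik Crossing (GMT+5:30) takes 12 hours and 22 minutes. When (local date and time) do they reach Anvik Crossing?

4:08 PM on May 30

Convert departure to UTC: 2:37 AM − 4:30 = 10:07 PM UTC on May 27.
Add 13 hours 3 minutes leg 1 → 11:10 AM UTC (May 28).
Add 4 hours and 13 minutes layover in Melbourne → 3:23 PM UTC.
Add 9 hours 15 minutes leg 2 → 12:38 AM UTC (May 29).
Add 7 hours and 23 minutes layover in Lord Howe Island → 8:01 AM UTC.
Add 9 hours and 5 minutes leg 3 → 5:06 PM UTC.
Add 5 hours and 10 minutes layover in Kathmandu → 10:16 PM UTC.
Add 12 hours and 22 minutes leg 4 → 10:38 AM UTC (May 30).
Anvik Crossing is UTC+5:30, so local arrival = 10:38 AM + 5:30 = 4:08 PM on May 30.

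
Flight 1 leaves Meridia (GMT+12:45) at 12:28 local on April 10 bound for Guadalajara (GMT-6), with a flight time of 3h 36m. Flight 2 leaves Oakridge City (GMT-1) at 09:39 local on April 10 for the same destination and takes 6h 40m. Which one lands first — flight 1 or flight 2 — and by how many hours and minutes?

the first, by 14 hours

Flight 1 in UTC: 12:28 − 12:45 = 23:43 on Apr 9.
+3 hours and 36 minutes → arrive 03:19 UTC on Apr 10.
Flight 2 in UTC: 09:39 + 1:00 = 10:39 on Apr 10.
+6 hours 40 minutes → arrive 17:19 UTC on Apr 10.
Flight 1 lands earlier by 14 hours.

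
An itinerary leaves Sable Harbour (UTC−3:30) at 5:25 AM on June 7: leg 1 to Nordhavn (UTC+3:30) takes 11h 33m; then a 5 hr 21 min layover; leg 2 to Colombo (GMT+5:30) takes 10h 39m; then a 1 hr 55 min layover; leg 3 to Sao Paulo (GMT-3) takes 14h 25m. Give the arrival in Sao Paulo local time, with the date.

1:48 AM on Jun 9

Convert departure to UTC: 5:25 AM + 3:30 = 8:55 AM UTC on Jun 7.
Add 11 hours 33 minutes leg 1 → 8:28 PM UTC.
Add 5 hours and 21 minutes layover in Nordhavn → 1:49 AM UTC (Jun 8).
Add 10 hours 39 minutes leg 2 → 12:28 PM UTC.
Add 1 hour and 55 minutes layover in Colombo → 2:23 PM UTC.
Add 14 hours 25 minutes leg 3 → 4:48 AM UTC (Jun 9).
Sao Paulo is UTC−3:00, so local arrival = 4:48 AM − 3:00 = 1:48 AM on Jun 9.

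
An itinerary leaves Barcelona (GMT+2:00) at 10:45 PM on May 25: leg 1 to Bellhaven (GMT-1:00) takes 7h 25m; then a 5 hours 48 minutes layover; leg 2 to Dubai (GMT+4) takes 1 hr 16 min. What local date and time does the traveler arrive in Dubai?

3:14 PM on May 26

Convert departure to UTC: 10:45 PM − 2:00 = 8:45 PM UTC on May 25.
Add 7 hours 25 minutes leg 1 → 4:10 AM UTC (May 26).
Add 5 hours 48 minutes layover in Bellhaven → 9:58 AM UTC.
Add 1 hour and 16 minutes leg 2 → 11:14 AM UTC.
Dubai is UTC+4:00, so local arrival = 11:14 AM + 4:00 = 3:14 PM on May 26.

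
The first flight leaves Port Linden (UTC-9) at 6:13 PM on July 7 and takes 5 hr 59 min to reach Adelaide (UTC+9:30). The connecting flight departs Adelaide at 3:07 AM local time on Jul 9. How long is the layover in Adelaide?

8 hours 25 minutes

Convert departure to UTC: 6:13 PM + 9:00 = 3:13 AM UTC on Jul 8.
Add 5 hours and 59 minutes flight time → 9:12 AM UTC.
Adelaide is UTC+9:30, so local arrival = 9:12 AM + 9:30 = 6:42 PM on Jul 8.
Layover = 3:07 AM − 6:42 PM (+1 day) = 8 hours 25 minutes.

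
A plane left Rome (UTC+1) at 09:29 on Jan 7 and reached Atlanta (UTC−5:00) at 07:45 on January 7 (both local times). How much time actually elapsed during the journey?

4 hours 16 minutes

Departure in UTC: 09:29 − 1:00 = 08:29 on Jan 7.
Arrival in UTC: 07:45 + 5:00 = 12:45 on Jan 7.
Elapsed = 12:45 − 08:29 = 4 hours 16 minutes.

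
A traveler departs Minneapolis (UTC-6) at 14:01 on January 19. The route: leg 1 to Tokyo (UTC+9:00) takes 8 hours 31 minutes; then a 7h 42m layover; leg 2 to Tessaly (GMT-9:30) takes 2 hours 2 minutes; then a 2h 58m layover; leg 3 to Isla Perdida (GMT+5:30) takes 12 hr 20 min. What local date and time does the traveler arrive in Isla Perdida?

11:04 on January 21

Convert departure to UTC: 14:01 + 6:00 = 20:01 UTC on Jan 19.
Add 8 hours 31 minutes leg 1 → 04:32 UTC (Jan 20).
Add 7 hours 42 minutes layover in Tokyo → 12:14 UTC.
Add 2 hours and 2 minutes leg 2 → 14:16 UTC.
Add 2 hours and 58 minutes layover in Tessaly → 17:14 UTC.
Add 12 hours 20 minutes leg 3 → 05:34 UTC (Jan 21).
Isla Perdida is UTC+5:30, so local arrival = 05:34 + 5:30 = 11:04 on Jan 21.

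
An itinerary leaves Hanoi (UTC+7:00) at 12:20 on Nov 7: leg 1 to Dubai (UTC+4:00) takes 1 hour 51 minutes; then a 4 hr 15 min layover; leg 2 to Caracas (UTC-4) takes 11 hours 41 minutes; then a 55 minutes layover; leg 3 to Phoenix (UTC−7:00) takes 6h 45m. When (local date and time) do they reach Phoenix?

23:47 on November 7

Convert departure to UTC: 12:20 − 7:00 = 05:20 UTC on Nov 7.
Add 1 hour 51 minutes leg 1 → 07:11 UTC.
Add 4 hours and 15 minutes layover in Dubai → 11:26 UTC.
Add 11 hours and 41 minutes leg 2 → 23:07 UTC.
Add 55 minutes layover in Caracas → 00:02 UTC (Nov 8).
Add 6 hours and 45 minutes leg 3 → 06:47 UTC.
Phoenix is UTC−7:00, so local arrival = 06:47 − 7:00 = 23:47 on Nov 7.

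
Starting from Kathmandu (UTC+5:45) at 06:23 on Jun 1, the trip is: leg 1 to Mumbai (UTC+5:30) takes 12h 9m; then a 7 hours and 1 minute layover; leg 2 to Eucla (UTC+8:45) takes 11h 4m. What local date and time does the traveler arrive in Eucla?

15:37 on June 2

Convert departure to UTC: 06:23 − 5:45 = 00:38 UTC on Jun 1.
Add 12 hours 9 minutes leg 1 → 12:47 UTC.
Add 7 hours 1 minute layover in Mumbai → 19:48 UTC.
Add 11 hours 4 minutes leg 2 → 06:52 UTC (Jun 2).
Eucla is UTC+8:45, so local arrival = 06:52 + 8:45 = 15:37 on Jun 2.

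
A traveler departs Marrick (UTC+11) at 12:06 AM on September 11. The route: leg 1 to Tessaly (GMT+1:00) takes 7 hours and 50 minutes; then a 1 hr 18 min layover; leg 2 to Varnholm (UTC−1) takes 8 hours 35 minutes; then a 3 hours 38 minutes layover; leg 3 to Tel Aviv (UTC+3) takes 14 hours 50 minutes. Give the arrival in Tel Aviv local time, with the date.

4:17 AM on September 12

Convert departure to UTC: 12:06 AM − 11:00 = 1:06 PM UTC on Sep 10.
Add 7 hours and 50 minutes leg 1 → 8:56 PM UTC.
Add 1 hour and 18 minutes layover in Tessaly → 10:14 PM UTC.
Add 8 hours and 35 minutes leg 2 → 6:49 AM UTC (Sep 11).
Add 3 hours and 38 minutes layover in Varnholm → 10:27 AM UTC.
Add 14 hours and 50 minutes leg 3 → 1:17 AM UTC (Sep 12).
Tel Aviv is UTC+3:00, so local arrival = 1:17 AM + 3:00 = 4:17 AM on Sep 12.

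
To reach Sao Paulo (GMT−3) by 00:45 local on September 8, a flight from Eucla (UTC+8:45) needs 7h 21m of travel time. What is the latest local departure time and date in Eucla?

05:09 on September 8

Target arrival in UTC: 00:45 + 3:00 = 03:45 on Sep 8.
Subtract 7 hours and 21 minutes → departure 20:24 UTC on Sep 7.
Eucla is UTC+8:45: 20:24 + 8:45 = 05:09 on Sep 8.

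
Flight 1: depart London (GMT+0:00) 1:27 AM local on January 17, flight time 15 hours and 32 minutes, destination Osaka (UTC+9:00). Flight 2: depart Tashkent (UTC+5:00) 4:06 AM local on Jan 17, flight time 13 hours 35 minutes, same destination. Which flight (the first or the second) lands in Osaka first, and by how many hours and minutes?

Flight 1 departs at 1:27 AM UTC (Jan 17).
+15 hours 32 minutes → arrive 4:59 PM UTC on Jan 17.
Flight 2 in UTC: 4:06 AM − 5:00 = 11:06 PM on Jan 16.
+13 hours 35 minutes → arrive 12:41 PM UTC on Jan 17.
Flight 2 lands earlier by 4 hours 18 minutes.

the second, by 4 hours 18 minutes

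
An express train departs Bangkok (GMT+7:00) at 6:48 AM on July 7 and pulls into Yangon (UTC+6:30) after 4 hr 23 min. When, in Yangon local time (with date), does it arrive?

10:41 AM on July 7

Convert departure to UTC: 6:48 AM − 7:00 = 11:48 PM UTC on Jul 6.
Add 4 hours and 23 minutes travel time → 4:11 AM UTC (Jul 7).
Yangon is UTC+6:30, so local arrival = 4:11 AM + 6:30 = 10:41 AM on Jul 7.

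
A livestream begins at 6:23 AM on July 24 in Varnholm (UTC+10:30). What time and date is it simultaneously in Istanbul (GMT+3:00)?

10:53 PM on July 23

Istanbul is 7:30 behind Varnholm.
Shift by the zone difference: 6:23 AM − 7:30 = 10:53 PM on Jul 23 in Istanbul.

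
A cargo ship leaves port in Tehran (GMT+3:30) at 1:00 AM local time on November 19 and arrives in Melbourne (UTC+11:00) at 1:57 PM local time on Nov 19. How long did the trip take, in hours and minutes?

5 hours 27 minutes

Departure in UTC: 1:00 AM − 3:30 = 9:30 PM on Nov 18.
Arrival in UTC: 1:57 PM − 11:00 = 2:57 AM on Nov 19.
Elapsed = 2:57 AM − 9:30 PM (+1 day) = 5 hours 27 minutes.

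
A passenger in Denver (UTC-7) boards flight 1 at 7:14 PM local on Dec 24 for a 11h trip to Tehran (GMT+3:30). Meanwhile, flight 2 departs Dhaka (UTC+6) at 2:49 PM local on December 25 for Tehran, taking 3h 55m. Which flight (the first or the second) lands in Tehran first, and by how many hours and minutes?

Flight 1 in UTC: 7:14 PM + 7:00 = 2:14 AM on Dec 25.
+11 hours → arrive 1:14 PM UTC on Dec 25.
Flight 2 in UTC: 2:49 PM − 6:00 = 8:49 AM on Dec 25.
+3 hours and 55 minutes → arrive 12:44 PM UTC on Dec 25.
Flight 2 lands earlier by 30 minutes.

the second, by 30 minutes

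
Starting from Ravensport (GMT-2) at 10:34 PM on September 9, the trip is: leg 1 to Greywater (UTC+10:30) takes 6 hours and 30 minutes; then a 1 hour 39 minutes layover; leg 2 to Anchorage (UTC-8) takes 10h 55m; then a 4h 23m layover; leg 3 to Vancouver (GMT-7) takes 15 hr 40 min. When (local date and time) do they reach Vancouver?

8:41 AM on September 11

Convert departure to UTC: 10:34 PM + 2:00 = 12:34 AM UTC on Sep 10.
Add 6 hours 30 minutes leg 1 → 7:04 AM UTC.
Add 1 hour and 39 minutes layover in Greywater → 8:43 AM UTC.
Add 10 hours 55 minutes leg 2 → 7:38 PM UTC.
Add 4 hours 23 minutes layover in Anchorage → 12:01 AM UTC (Sep 11).
Add 15 hours 40 minutes leg 3 → 3:41 PM UTC.
Vancouver is UTC−7:00, so local arrival = 3:41 PM − 7:00 = 8:41 AM on Sep 11.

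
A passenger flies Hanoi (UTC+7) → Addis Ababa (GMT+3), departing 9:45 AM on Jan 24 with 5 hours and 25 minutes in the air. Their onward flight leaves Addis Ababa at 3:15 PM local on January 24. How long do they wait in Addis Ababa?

4 hours 5 minutes

Convert departure to UTC: 9:45 AM − 7:00 = 2:45 AM UTC on Jan 24.
Add 5 hours and 25 minutes flight time → 8:10 AM UTC.
Addis Ababa is UTC+3:00, so local arrival = 8:10 AM + 3:00 = 11:10 AM on Jan 24.
Layover = 3:15 PM − 11:10 AM = 4 hours 5 minutes.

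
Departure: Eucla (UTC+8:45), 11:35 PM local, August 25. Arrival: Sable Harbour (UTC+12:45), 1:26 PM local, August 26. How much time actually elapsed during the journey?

9 hours 51 minutes

Departure in UTC: 11:35 PM − 8:45 = 2:50 PM on Aug 25.
Arrival in UTC: 1:26 PM − 12:45 = 12:41 AM on Aug 26.
Elapsed = 12:41 AM − 2:50 PM (+1 day) = 9 hours 51 minutes.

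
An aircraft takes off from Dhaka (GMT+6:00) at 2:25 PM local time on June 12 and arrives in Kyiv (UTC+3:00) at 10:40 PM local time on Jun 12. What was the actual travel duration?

11 hours 15 minutes

Kyiv is 3:00 behind Dhaka.
Clock-face elapsed time (ignoring zones) is 8 hours 15 minutes.
Actual elapsed = 8 hours 15 minutes + 3:00 = 11 hours 15 minutes.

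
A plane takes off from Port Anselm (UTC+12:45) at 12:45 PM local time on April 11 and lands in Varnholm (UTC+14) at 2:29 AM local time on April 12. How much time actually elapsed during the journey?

12 hours 29 minutes

Varnholm is 1:15 ahead of Port Anselm.
Clock-face elapsed time (ignoring zones) is 13 hours 44 minutes.
Actual elapsed = 13 hours 44 minutes − 1:15 = 12 hours 29 minutes.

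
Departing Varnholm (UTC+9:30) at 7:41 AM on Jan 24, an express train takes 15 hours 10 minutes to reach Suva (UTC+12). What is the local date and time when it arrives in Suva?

1:21 AM on January 25

Suva is 2:30 ahead of Varnholm.
After 15 hours 10 minutes it is 10:51 PM in Varnholm.
Shift by the zone difference: 10:51 PM + 2:30 = 1:21 AM on Jan 25 in Suva.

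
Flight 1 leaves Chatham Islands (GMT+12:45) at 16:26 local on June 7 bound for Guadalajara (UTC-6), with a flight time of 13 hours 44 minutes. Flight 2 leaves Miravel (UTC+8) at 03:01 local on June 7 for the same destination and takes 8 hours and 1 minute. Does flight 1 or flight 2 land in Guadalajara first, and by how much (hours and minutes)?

Flight 1 in UTC: 16:26 − 12:45 = 03:41 on Jun 7.
+13 hours and 44 minutes → arrive 17:25 UTC on Jun 7.
Flight 2 in UTC: 03:01 − 8:00 = 19:01 on Jun 6.
+8 hours 1 minute → arrive 03:02 UTC on Jun 7.
Flight 2 lands earlier by 14 hours 23 minutes.

the second, by 14 hours 23 minutes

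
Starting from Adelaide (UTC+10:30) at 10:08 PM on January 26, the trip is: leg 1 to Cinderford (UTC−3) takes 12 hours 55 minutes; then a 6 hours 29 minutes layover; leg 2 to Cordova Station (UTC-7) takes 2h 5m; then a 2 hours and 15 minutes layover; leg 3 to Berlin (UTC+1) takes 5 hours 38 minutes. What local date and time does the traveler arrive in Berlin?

6:00 PM on Jan 27

Convert departure to UTC: 10:08 PM − 10:30 = 11:38 AM UTC on Jan 26.
Add 12 hours and 55 minutes leg 1 → 12:33 AM UTC (Jan 27).
Add 6 hours 29 minutes layover in Cinderford → 7:02 AM UTC.
Add 2 hours and 5 minutes leg 2 → 9:07 AM UTC.
Add 2 hours and 15 minutes layover in Cordova Station → 11:22 AM UTC.
Add 5 hours and 38 minutes leg 3 → 5:00 PM UTC.
Berlin is UTC+1:00, so local arrival = 5:00 PM + 1:00 = 6:00 PM on Jan 27.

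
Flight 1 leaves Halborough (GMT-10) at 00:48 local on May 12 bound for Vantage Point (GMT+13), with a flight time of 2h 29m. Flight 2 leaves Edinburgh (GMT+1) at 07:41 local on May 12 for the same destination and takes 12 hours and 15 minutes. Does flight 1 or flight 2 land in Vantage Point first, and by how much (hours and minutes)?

the first, by 5 hours 39 minutes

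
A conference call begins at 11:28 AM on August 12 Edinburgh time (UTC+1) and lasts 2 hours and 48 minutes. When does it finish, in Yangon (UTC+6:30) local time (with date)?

Yangon is 5:30 ahead of Edinburgh.
After 2 hours and 48 minutes it is 2:16 PM in Edinburgh.
Shift by the zone difference: 2:16 PM + 5:30 = 7:46 PM on Aug 12 in Yangon.

7:46 PM on August 12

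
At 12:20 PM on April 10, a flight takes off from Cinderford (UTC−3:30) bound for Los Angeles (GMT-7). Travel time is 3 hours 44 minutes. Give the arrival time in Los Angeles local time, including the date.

12:34 PM on April 10

Convert departure to UTC: 12:20 PM + 3:30 = 3:50 PM UTC on Apr 10.
Add 3 hours 44 minutes travel time → 7:34 PM UTC.
Los Angeles is UTC−7:00, so local arrival = 7:34 PM − 7:00 = 12:34 PM on Apr 10.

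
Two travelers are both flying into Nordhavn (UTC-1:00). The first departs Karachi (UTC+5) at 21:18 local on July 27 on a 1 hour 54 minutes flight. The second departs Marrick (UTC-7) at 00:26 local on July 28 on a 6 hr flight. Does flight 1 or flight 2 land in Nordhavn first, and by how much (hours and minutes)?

Flight 1 in UTC: 21:18 − 5:00 = 16:18 on Jul 27.
+1 hour and 54 minutes → arrive 18:12 UTC on Jul 27.
Flight 2 in UTC: 00:26 + 7:00 = 07:26 on Jul 28.
+6 hours → arrive 13:26 UTC on Jul 28.
Flight 1 lands earlier by 19 hours 14 minutes.

the first, by 19 hours 14 minutes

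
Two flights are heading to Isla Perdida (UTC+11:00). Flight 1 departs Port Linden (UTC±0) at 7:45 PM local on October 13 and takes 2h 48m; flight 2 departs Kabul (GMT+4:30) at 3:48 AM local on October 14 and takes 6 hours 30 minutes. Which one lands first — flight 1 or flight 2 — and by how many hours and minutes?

Flight 1 departs at 7:45 PM UTC (Oct 13).
+2 hours 48 minutes → arrive 10:33 PM UTC on Oct 13.
Flight 2 in UTC: 3:48 AM − 4:30 = 11:18 PM on Oct 13.
+6 hours 30 minutes → arrive 5:48 AM UTC on Oct 14.
Flight 1 lands earlier by 7 hours 15 minutes.

the first, by 7 hours 15 minutes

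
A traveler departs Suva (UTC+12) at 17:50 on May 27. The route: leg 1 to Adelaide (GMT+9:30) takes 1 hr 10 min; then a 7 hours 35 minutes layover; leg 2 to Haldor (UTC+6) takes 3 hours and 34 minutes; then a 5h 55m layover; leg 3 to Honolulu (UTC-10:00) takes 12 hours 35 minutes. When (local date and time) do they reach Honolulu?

02:39 on May 28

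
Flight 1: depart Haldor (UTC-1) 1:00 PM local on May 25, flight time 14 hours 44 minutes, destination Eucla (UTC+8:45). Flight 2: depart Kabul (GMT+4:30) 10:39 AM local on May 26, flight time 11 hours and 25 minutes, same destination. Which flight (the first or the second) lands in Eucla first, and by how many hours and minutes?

the first, by 12 hours 50 minutes

Flight 1 in UTC: 1:00 PM + 1:00 = 2:00 PM on May 25.
+14 hours and 44 minutes → arrive 4:44 AM UTC on May 26.
Flight 2 in UTC: 10:39 AM − 4:30 = 6:09 AM on May 26.
+11 hours and 25 minutes → arrive 5:34 PM UTC on May 26.
Flight 1 lands earlier by 12 hours 50 minutes.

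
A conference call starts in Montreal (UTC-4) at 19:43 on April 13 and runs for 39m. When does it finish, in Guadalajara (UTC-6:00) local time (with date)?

Convert start to UTC: 19:43 + 4:00 = 23:43 UTC on Apr 13.
Add 39 minutes duration → 00:22 UTC (Apr 14).
Guadalajara is UTC−6:00, so local end time = 00:22 − 6:00 = 18:22 on Apr 13.

18:22 on Apr 13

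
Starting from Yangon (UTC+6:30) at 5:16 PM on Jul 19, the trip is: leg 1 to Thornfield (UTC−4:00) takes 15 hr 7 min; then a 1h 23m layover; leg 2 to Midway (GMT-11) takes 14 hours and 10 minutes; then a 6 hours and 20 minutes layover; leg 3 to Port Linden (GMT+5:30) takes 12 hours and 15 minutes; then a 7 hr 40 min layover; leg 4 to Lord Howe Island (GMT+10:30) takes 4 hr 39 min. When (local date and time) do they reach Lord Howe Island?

Convert departure to UTC: 5:16 PM − 6:30 = 10:46 AM UTC on Jul 19.
Add 15 hours and 7 minutes leg 1 → 1:53 AM UTC (Jul 20).
Add 1 hour and 23 minutes layover in Thornfield → 3:16 AM UTC.
Add 14 hours and 10 minutes leg 2 → 5:26 PM UTC.
Add 6 hours 20 minutes layover in Midway → 11:46 PM UTC.
Add 12 hours 15 minutes leg 3 → 12:01 PM UTC (Jul 21).
Add 7 hours 40 minutes layover in Port Linden → 7:41 PM UTC.
Add 4 hours and 39 minutes leg 4 → 12:20 AM UTC (Jul 22).
Lord Howe Island is UTC+10:30, so local arrival = 12:20 AM + 10:30 = 10:50 AM on Jul 22.

10:50 AM on July 22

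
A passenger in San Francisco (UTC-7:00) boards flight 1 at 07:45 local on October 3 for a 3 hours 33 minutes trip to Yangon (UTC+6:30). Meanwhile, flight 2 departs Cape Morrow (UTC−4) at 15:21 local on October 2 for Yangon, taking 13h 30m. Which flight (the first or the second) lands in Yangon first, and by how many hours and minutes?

Flight 1 in UTC: 07:45 + 7:00 = 14:45 on Oct 3.
+3 hours and 33 minutes → arrive 18:18 UTC on Oct 3.
Flight 2 in UTC: 15:21 + 4:00 = 19:21 on Oct 2.
+13 hours 30 minutes → arrive 08:51 UTC on Oct 3.
Flight 2 lands earlier by 9 hours 27 minutes.

the second, by 9 hours 27 minutes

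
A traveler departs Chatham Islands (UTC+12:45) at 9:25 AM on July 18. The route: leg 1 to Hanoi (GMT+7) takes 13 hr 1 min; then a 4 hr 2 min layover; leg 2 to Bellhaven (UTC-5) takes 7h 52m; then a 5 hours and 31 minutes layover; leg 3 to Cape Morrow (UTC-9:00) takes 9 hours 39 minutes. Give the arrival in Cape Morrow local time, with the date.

3:45 AM on July 19

Convert departure to UTC: 9:25 AM − 12:45 = 8:40 PM UTC on Jul 17.
Add 13 hours and 1 minute leg 1 → 9:41 AM UTC (Jul 18).
Add 4 hours and 2 minutes layover in Hanoi → 1:43 PM UTC.
Add 7 hours 52 minutes leg 2 → 9:35 PM UTC.
Add 5 hours 31 minutes layover in Bellhaven → 3:06 AM UTC (Jul 19).
Add 9 hours and 39 minutes leg 3 → 12:45 PM UTC.
Cape Morrow is UTC−9:00, so local arrival = 12:45 PM − 9:00 = 3:45 AM on Jul 19.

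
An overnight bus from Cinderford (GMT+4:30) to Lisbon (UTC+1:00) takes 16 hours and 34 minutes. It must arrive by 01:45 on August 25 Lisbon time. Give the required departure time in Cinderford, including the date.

12:41 on Aug 24

Target arrival in UTC: 01:45 − 1:00 = 00:45 on Aug 25.
Subtract 16 hours 34 minutes → departure 08:11 UTC on Aug 24.
Cinderford is UTC+4:30: 08:11 + 4:30 = 12:41 on Aug 24.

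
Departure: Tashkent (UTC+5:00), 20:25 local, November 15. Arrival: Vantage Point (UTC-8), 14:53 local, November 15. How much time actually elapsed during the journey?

7 hours 28 minutes

Vantage Point is 13:00 behind Tashkent.
Clock-face elapsed time (ignoring zones) is −5 hours 32 minutes.
Actual elapsed = −5 hours 32 minutes + 13:00 = 7 hours 28 minutes.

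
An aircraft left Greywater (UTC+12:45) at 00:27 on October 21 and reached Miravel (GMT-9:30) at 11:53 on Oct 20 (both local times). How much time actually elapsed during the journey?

9 hours 41 minutes

Miravel is 22:15 behind Greywater.
Clock-face elapsed time (ignoring zones) is −12 hours 34 minutes.
Actual elapsed = −12 hours 34 minutes + 22:15 = 9 hours 41 minutes.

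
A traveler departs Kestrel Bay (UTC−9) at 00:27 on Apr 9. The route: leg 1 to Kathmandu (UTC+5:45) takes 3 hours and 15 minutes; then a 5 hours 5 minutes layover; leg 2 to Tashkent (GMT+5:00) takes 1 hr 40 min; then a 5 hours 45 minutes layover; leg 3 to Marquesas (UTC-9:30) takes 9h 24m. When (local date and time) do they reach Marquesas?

Convert departure to UTC: 00:27 + 9:00 = 09:27 UTC on Apr 9.
Add 3 hours and 15 minutes leg 1 → 12:42 UTC.
Add 5 hours 5 minutes layover in Kathmandu → 17:47 UTC.
Add 1 hour 40 minutes leg 2 → 19:27 UTC.
Add 5 hours 45 minutes layover in Tashkent → 01:12 UTC (Apr 10).
Add 9 hours 24 minutes leg 3 → 10:36 UTC.
Marquesas is UTC−9:30, so local arrival = 10:36 − 9:30 = 01:06 on Apr 10.

01:06 on April 10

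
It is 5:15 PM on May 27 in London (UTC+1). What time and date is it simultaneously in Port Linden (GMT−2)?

2:15 PM on May 27

In UTC: 5:15 PM − 1:00 = 4:15 PM on May 27.
Port Linden is UTC−2:00: 4:15 PM − 2:00 = 2:15 PM on May 27.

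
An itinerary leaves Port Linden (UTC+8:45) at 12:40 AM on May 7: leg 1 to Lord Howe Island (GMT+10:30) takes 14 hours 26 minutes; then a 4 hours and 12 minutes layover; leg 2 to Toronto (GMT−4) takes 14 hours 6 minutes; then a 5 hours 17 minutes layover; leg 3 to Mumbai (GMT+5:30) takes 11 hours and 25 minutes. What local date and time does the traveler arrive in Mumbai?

Convert departure to UTC: 12:40 AM − 8:45 = 3:55 PM UTC on May 6.
Add 14 hours and 26 minutes leg 1 → 6:21 AM UTC (May 7).
Add 4 hours 12 minutes layover in Lord Howe Island → 10:33 AM UTC.
Add 14 hours and 6 minutes leg 2 → 12:39 AM UTC (May 8).
Add 5 hours and 17 minutes layover in Toronto → 5:56 AM UTC.
Add 11 hours 25 minutes leg 3 → 5:21 PM UTC.
Mumbai is UTC+5:30, so local arrival = 5:21 PM + 5:30 = 10:51 PM on May 8.

10:51 PM on May 8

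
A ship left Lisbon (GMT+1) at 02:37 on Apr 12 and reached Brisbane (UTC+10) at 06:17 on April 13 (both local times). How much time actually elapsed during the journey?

18 hours 40 minutes

Brisbane is 9:00 ahead of Lisbon.
Clock-face elapsed time (ignoring zones) is 27 hours 40 minutes.
Actual elapsed = 27 hours 40 minutes − 9:00 = 18 hours 40 minutes.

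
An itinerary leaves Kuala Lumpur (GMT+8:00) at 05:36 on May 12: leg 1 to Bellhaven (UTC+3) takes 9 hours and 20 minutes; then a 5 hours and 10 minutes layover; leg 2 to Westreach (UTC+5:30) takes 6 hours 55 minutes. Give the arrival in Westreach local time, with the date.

00:31 on May 13

Convert departure to UTC: 05:36 − 8:00 = 21:36 UTC on May 11.
Add 9 hours and 20 minutes leg 1 → 06:56 UTC (May 12).
Add 5 hours 10 minutes layover in Bellhaven → 12:06 UTC.
Add 6 hours 55 minutes leg 2 → 19:01 UTC.
Westreach is UTC+5:30, so local arrival = 19:01 + 5:30 = 00:31 on May 13.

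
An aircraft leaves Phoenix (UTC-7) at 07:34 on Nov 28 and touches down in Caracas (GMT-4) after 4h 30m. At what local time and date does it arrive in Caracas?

15:04 on November 28

Caracas is 3:00 ahead of Phoenix.
After 4 hours and 30 minutes it is 12:04 in Phoenix.
Shift by the zone difference: 12:04 + 3:00 = 15:04 on Nov 28 in Caracas.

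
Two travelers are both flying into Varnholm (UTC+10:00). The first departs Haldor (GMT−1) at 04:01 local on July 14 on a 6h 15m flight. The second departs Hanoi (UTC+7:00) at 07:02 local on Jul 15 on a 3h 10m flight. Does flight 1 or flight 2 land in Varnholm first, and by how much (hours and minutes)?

Flight 1 in UTC: 04:01 + 1:00 = 05:01 on Jul 14.
+6 hours and 15 minutes → arrive 11:16 UTC on Jul 14.
Flight 2 in UTC: 07:02 − 7:00 = 00:02 on Jul 15.
+3 hours 10 minutes → arrive 03:12 UTC on Jul 15.
Flight 1 lands earlier by 15 hours 56 minutes.

the first, by 15 hours 56 minutes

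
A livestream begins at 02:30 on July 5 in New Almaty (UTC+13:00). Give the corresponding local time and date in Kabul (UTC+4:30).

18:00 on July 4

In UTC: 02:30 − 13:00 = 13:30 on Jul 4.
Kabul is UTC+4:30: 13:30 + 4:30 = 18:00 on Jul 4.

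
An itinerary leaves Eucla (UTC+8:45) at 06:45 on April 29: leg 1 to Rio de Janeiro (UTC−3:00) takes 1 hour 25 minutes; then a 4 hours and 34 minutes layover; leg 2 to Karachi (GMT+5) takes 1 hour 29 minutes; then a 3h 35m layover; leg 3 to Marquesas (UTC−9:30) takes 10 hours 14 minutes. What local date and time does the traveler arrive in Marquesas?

Convert departure to UTC: 06:45 − 8:45 = 22:00 UTC on Apr 28.
Add 1 hour 25 minutes leg 1 → 23:25 UTC.
Add 4 hours and 34 minutes layover in Rio de Janeiro → 03:59 UTC (Apr 29).
Add 1 hour 29 minutes leg 2 → 05:28 UTC.
Add 3 hours 35 minutes layover in Karachi → 09:03 UTC.
Add 10 hours and 14 minutes leg 3 → 19:17 UTC.
Marquesas is UTC−9:30, so local arrival = 19:17 − 9:30 = 09:47 on Apr 29.

09:47 on April 29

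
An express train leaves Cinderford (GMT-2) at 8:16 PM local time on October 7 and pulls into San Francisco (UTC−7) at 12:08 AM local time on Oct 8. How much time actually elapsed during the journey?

Departure in UTC: 8:16 PM + 2:00 = 10:16 PM on Oct 7.
Arrival in UTC: 12:08 AM + 7:00 = 7:08 AM on Oct 8.
Elapsed = 7:08 AM − 10:16 PM (+1 day) = 8 hours 52 minutes.

8 hours 52 minutes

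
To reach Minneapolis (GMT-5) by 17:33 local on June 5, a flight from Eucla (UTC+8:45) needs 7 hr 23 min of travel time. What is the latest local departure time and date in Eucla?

23:55 on June 5

Target arrival in UTC: 17:33 + 5:00 = 22:33 on Jun 5.
Subtract 7 hours and 23 minutes → departure 15:10 UTC on Jun 5.
Eucla is UTC+8:45: 15:10 + 8:45 = 23:55 on Jun 5.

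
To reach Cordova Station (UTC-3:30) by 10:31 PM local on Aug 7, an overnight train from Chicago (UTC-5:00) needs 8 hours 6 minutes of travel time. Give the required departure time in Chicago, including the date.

12:55 PM on August 7

Target arrival in UTC: 10:31 PM + 3:30 = 2:01 AM on Aug 8.
Subtract 8 hours 6 minutes → departure 5:55 PM UTC on Aug 7.
Chicago is UTC−5:00: 5:55 PM − 5:00 = 12:55 PM on Aug 7.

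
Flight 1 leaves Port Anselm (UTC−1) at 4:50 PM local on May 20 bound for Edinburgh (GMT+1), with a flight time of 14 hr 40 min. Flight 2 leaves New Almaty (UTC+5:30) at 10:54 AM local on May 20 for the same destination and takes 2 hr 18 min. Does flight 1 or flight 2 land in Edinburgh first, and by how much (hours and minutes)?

Flight 1 in UTC: 4:50 PM + 1:00 = 5:50 PM on May 20.
+14 hours 40 minutes → arrive 8:30 AM UTC on May 21.
Flight 2 in UTC: 10:54 AM − 5:30 = 5:24 AM on May 20.
+2 hours and 18 minutes → arrive 7:42 AM UTC on May 20.
Flight 2 lands earlier by 24 hours 48 minutes.

the second, by 24 hours 48 minutes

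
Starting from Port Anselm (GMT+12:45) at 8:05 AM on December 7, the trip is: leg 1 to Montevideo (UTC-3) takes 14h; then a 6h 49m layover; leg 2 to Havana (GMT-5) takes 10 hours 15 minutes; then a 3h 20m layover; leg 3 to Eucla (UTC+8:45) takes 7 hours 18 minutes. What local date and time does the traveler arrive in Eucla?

9:47 PM on December 8

Convert departure to UTC: 8:05 AM − 12:45 = 7:20 PM UTC on Dec 6.
Add 14 hours leg 1 → 9:20 AM UTC (Dec 7).
Add 6 hours 49 minutes layover in Montevideo → 4:09 PM UTC.
Add 10 hours and 15 minutes leg 2 → 2:24 AM UTC (Dec 8).
Add 3 hours 20 minutes layover in Havana → 5:44 AM UTC.
Add 7 hours and 18 minutes leg 3 → 1:02 PM UTC.
Eucla is UTC+8:45, so local arrival = 1:02 PM + 8:45 = 9:47 PM on Dec 8.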